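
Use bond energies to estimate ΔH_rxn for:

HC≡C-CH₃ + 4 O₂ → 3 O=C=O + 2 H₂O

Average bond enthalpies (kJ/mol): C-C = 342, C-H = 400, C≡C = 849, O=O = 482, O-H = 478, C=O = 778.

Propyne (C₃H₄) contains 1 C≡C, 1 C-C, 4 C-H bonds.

ΔH ≈ −1861 kJ

Bonds broken (reactants):
  C≡C: 1 × 849 = 849
  C-C: 1 × 342 = 342
  C-H: 4 × 400 = 1600
  O=O: 4 × 482 = 1928
  Σ(broken) = 4719 kJ
Bonds formed (products):
  C=O: 6 × 778 = 4668
  O-H: 4 × 478 = 1912
  Σ(formed) = 6580 kJ
ΔH = Σ(broken) − Σ(formed) = 4719 − 6580 = −1861 kJ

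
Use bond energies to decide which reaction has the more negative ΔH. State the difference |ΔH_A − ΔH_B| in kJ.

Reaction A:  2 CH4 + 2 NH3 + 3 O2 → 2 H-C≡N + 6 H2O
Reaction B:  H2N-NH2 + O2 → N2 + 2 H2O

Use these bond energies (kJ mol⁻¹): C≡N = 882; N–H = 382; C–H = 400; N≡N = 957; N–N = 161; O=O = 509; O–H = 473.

Reaction A:
  Bonds broken (reactants):
    C–H: 8 × 400 = 3200
    N–H: 6 × 382 = 2292
    O=O: 3 × 509 = 1527
    Σ(broken) = 7019 kJ
  Bonds formed (products):
    C≡N: 2 × 882 = 1764
    C–H: 2 × 400 = 800
    O–H: 12 × 473 = 5676
    Σ(formed) = 8240 kJ
  ΔH_A = 7019 − 8240 = −1221 kJ
Reaction B:
  Bonds broken (reactants):
    N–H: 4 × 382 = 1528
    N–N: 1 × 161 = 161
    O=O: 1 × 509 = 509
    Σ(broken) = 2198 kJ
  Bonds formed (products):
    N≡N: 1 × 957 = 957
    O–H: 4 × 473 = 1892
    Σ(formed) = 2849 kJ
  ΔH_B = 2198 − 2849 = −651 kJ
ΔH_A − ΔH_B = −570 kJ, so reaction A has the more negative ΔH; |ΔH_A − ΔH_B| = 570 kJ.

Reaction A, by 570 kJ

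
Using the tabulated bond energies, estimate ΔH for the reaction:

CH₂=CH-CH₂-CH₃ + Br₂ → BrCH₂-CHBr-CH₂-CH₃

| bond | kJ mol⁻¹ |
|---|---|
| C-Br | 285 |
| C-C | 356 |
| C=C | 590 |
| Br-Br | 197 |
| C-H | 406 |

Bonds broken (reactants):
  Br-Br: 1 × 197 = 197
  C-C: 2 × 356 = 712
  C-H: 8 × 406 = 3248
  C=C: 1 × 590 = 590
  Σ(broken) = 4747 kJ
Bonds formed (products):
  C-Br: 2 × 285 = 570
  C-C: 3 × 356 = 1068
  C-H: 8 × 406 = 3248
  Σ(formed) = 4886 kJ
ΔH = Σ(broken) − Σ(formed) = 4747 − 4886 = −139 kJ

ΔH ≈ −139 kJ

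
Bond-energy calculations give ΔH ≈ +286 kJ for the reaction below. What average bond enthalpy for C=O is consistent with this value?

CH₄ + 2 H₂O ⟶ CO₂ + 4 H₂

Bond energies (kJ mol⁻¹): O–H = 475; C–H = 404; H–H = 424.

D(C=O) ≈ 767 kJ/mol

Let D be the C=O bond energy.
Σ(broken) = 4×404 + 4×475 = 3516
Σ(formed) = 2×D + 4×424 = 1696 + 2D
ΔH = Σ(broken) − Σ(formed) = (3516) − (1696 + 2D) = +1820 − 2D
Setting this equal to +286 kJ gives 2D = 1534, so D = 767 kJ/mol.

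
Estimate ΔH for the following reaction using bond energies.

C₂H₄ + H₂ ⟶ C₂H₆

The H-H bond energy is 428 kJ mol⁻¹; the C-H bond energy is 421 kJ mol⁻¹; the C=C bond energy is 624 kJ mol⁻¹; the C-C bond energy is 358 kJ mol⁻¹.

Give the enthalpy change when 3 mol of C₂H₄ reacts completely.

Bonds broken (reactants):
  C-H: 4 × 421 = 1684
  C=C: 1 × 624 = 624
  H-H: 1 × 428 = 428
  Σ(broken) = 2736 kJ
Bonds formed (products):
  C-C: 1 × 358 = 358
  C-H: 6 × 421 = 2526
  Σ(formed) = 2884 kJ
ΔH = Σ(broken) − Σ(formed) = 2736 − 2884 = −148 kJ
For 3× the reaction as written: 3 × (−148) = −444 kJ

ΔH = −444 kJ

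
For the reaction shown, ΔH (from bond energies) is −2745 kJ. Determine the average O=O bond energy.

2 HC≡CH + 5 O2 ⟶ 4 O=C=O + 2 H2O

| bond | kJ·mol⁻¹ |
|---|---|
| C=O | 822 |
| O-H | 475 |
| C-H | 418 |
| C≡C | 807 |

D(O=O) ≈ 489 kJ/mol

Let D be the O=O bond energy.
Σ(broken) = 2×807 + 4×418 + 5×D = 3286 + 5D
Σ(formed) = 8×822 + 4×475 = 8476
ΔH = Σ(broken) − Σ(formed) = (3286 + 5D) − (8476) = −5190 + 5D
Setting this equal to −2745 kJ gives 5D = 2445, so D = 489 kJ/mol.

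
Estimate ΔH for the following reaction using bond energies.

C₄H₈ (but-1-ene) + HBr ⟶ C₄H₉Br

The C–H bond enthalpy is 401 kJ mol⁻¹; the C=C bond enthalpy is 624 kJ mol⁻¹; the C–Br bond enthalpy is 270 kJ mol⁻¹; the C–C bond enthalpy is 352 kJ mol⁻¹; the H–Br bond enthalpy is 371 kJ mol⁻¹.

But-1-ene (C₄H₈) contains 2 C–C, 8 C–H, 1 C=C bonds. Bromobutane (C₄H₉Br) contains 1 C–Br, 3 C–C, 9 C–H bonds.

Bonds broken (reactants):
  C–C: 2 × 352 = 704
  C–H: 8 × 401 = 3208
  C=C: 1 × 624 = 624
  H–Br: 1 × 371 = 371
  Σ(broken) = 4907 kJ
Bonds formed (products):
  C–Br: 1 × 270 = 270
  C–C: 3 × 352 = 1056
  C–H: 9 × 401 = 3609
  Σ(formed) = 4935 kJ
ΔH = Σ(broken) − Σ(formed) = 4907 − 4935 = −28 kJ

ΔH ≈ −28 kJ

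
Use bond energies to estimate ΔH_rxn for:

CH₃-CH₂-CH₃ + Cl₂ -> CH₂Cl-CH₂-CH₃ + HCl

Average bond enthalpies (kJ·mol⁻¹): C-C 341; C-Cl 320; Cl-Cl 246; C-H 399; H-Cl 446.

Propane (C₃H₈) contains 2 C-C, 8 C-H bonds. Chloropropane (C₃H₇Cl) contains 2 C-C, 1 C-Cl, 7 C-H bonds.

Bonds broken (reactants):
  C-C: 2 × 341 = 682
  C-H: 8 × 399 = 3192
  Cl-Cl: 1 × 246 = 246
  Σ(broken) = 4120 kJ
Bonds formed (products):
  C-C: 2 × 341 = 682
  C-Cl: 1 × 320 = 320
  C-H: 7 × 399 = 2793
  H-Cl: 1 × 446 = 446
  Σ(formed) = 4241 kJ
ΔH = Σ(broken) − Σ(formed) = 4120 − 4241 = −121 kJ

ΔH ≈ −121 kJ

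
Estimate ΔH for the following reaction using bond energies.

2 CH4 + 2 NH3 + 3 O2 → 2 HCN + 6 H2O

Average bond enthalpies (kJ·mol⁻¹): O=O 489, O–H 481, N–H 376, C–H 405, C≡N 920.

Bonds broken (reactants):
  C–H: 8 × 405 = 3240
  N–H: 6 × 376 = 2256
  O=O: 3 × 489 = 1467
  Σ(broken) = 6963 kJ
Bonds formed (products):
  C≡N: 2 × 920 = 1840
  C–H: 2 × 405 = 810
  O–H: 12 × 481 = 5772
  Σ(formed) = 8422 kJ
ΔH = Σ(broken) − Σ(formed) = 6963 − 8422 = −1459 kJ

ΔH ≈ −1459 kJ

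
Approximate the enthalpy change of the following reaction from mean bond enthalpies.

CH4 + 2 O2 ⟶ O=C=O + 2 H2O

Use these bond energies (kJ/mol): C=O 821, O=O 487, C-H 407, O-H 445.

Bonds broken (reactants):
  C-H: 4 × 407 = 1628
  O=O: 2 × 487 = 974
  Σ(broken) = 2602 kJ
Bonds formed (products):
  C=O: 2 × 821 = 1642
  O-H: 4 × 445 = 1780
  Σ(formed) = 3422 kJ
ΔH = Σ(broken) − Σ(formed) = 2602 − 3422 = −820 kJ

ΔH ≈ −820 kJ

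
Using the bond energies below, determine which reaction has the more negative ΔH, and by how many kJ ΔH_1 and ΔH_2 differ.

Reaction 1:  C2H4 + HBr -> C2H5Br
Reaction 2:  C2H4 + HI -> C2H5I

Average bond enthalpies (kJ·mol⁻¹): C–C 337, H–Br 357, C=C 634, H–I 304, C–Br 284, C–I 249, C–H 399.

Reaction 2, by 18 kJ

Reaction 1:
  Bonds broken (reactants):
    C–H: 4 × 399 = 1596
    C=C: 1 × 634 = 634
    H–Br: 1 × 357 = 357
    Σ(broken) = 2587 kJ
  Bonds formed (products):
    C–Br: 1 × 284 = 284
    C–C: 1 × 337 = 337
    C–H: 5 × 399 = 1995
    Σ(formed) = 2616 kJ
  ΔH_1 = 2587 − 2616 = −29 kJ
Reaction 2:
  Bonds broken (reactants):
    C–H: 4 × 399 = 1596
    C=C: 1 × 634 = 634
    H–I: 1 × 304 = 304
    Σ(broken) = 2534 kJ
  Bonds formed (products):
    C–C: 1 × 337 = 337
    C–H: 5 × 399 = 1995
    C–I: 1 × 249 = 249
    Σ(formed) = 2581 kJ
  ΔH_2 = 2534 − 2581 = −47 kJ
ΔH_1 − ΔH_2 = +18 kJ, so reaction 2 has the more negative ΔH; |ΔH_1 − ΔH_2| = 18 kJ.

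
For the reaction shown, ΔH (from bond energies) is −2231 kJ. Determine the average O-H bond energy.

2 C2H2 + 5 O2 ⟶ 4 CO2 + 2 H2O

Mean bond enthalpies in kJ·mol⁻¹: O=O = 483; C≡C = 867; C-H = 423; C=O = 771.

Let D be the O-H bond energy.
Σ(broken) = 2×867 + 4×423 + 5×483 = 5841
Σ(formed) = 8×771 + 4×D = 6168 + 4D
ΔH = Σ(broken) − Σ(formed) = (5841) − (6168 + 4D) = −327 − 4D
Setting this equal to −2231 kJ gives 4D = 1904, so D = 476 kJ/mol.

D(O-H) ≈ 476 kJ/mol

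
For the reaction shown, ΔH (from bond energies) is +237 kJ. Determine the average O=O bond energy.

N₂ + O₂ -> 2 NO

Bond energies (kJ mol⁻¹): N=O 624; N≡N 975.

Let D be the O=O bond energy.
Σ(broken) = 1×975 + 1×D = 975 + D
Σ(formed) = 2×624 = 1248
ΔH = Σ(broken) − Σ(formed) = (975 + D) − (1248) = −273 + D
Setting this equal to +237 kJ gives D = 510 kJ/mol.

D(O=O) ≈ 510 kJ/mol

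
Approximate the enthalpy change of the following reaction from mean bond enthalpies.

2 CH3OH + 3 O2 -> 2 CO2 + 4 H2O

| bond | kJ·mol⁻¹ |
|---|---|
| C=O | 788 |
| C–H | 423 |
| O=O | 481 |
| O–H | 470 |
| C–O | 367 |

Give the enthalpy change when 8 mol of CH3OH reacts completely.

ΔH = −5028 kJ

Bonds broken (reactants):
  C–H: 6 × 423 = 2538
  C–O: 2 × 367 = 734
  O–H: 2 × 470 = 940
  O=O: 3 × 481 = 1443
  Σ(broken) = 5655 kJ
Bonds formed (products):
  C=O: 4 × 788 = 3152
  O–H: 8 × 470 = 3760
  Σ(formed) = 6912 kJ
ΔH = Σ(broken) − Σ(formed) = 5655 − 6912 = −1257 kJ
For 4× the reaction as written: 4 × (−1257) = −5028 kJ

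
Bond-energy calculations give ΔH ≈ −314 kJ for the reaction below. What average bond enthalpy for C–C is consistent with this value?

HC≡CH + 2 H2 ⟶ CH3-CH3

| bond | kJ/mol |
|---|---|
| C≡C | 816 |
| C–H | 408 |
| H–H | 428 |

D(C–C) ≈ 354 kJ/mol

Let D be the C–C bond energy.
Σ(broken) = 1×816 + 2×408 + 2×428 = 2488
Σ(formed) = 1×D + 6×408 = 2448 + D
ΔH = Σ(broken) − Σ(formed) = (2488) − (2448 + D) = +40 − D
Setting this equal to −314 kJ gives D = 354 kJ/mol.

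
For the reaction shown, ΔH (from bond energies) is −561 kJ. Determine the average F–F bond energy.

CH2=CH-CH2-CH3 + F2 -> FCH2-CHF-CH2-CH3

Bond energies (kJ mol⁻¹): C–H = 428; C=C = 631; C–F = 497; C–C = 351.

D(F–F) ≈ 153 kJ/mol

Let D be the F–F bond energy.
Σ(broken) = 2×351 + 8×428 + 1×631 + 1×D = 4757 + D
Σ(formed) = 3×351 + 2×497 + 8×428 = 5471
ΔH = Σ(broken) − Σ(formed) = (4757 + D) − (5471) = −714 + D
Setting this equal to −561 kJ gives D = 153 kJ/mol.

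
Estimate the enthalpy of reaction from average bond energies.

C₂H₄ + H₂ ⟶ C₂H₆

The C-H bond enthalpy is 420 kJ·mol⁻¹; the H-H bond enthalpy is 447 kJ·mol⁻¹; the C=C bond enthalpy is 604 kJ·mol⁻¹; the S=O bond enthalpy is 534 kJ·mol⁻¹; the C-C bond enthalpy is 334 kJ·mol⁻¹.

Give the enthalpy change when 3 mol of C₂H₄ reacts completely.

Bonds broken (reactants):
  C-H: 4 × 420 = 1680
  C=C: 1 × 604 = 604
  H-H: 1 × 447 = 447
  Σ(broken) = 2731 kJ
Bonds formed (products):
  C-C: 1 × 334 = 334
  C-H: 6 × 420 = 2520
  Σ(formed) = 2854 kJ
ΔH = Σ(broken) − Σ(formed) = 2731 − 2854 = −123 kJ
For 3× the reaction as written: 3 × (−123) = −369 kJ

ΔH = −369 kJ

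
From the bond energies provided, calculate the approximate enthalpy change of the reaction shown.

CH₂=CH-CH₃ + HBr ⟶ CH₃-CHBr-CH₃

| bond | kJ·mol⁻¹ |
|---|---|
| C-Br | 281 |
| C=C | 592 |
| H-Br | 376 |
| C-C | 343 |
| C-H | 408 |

ΔH ≈ −64 kJ

Bonds broken (reactants):
  C-C: 1 × 343 = 343
  C-H: 6 × 408 = 2448
  C=C: 1 × 592 = 592
  H-Br: 1 × 376 = 376
  Σ(broken) = 3759 kJ
Bonds formed (products):
  C-Br: 1 × 281 = 281
  C-C: 2 × 343 = 686
  C-H: 7 × 408 = 2856
  Σ(formed) = 3823 kJ
ΔH = Σ(broken) − Σ(formed) = 3759 − 3823 = −64 kJ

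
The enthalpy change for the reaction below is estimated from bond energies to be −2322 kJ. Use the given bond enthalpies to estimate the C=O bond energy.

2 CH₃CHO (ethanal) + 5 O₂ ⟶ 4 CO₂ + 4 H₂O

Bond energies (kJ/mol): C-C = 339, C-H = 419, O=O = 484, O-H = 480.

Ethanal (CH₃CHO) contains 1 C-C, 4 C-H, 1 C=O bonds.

Let D be the C=O bond energy.
Σ(broken) = 2×339 + 8×419 + 2×D + 5×484 = 6450 + 2D
Σ(formed) = 8×D + 8×480 = 3840 + 8D
ΔH = Σ(broken) − Σ(formed) = (6450 + 2D) − (3840 + 8D) = +2610 − 6D
Setting this equal to −2322 kJ gives 6D = 4932, so D = 822 kJ/mol.

D(C=O) ≈ 822 kJ/mol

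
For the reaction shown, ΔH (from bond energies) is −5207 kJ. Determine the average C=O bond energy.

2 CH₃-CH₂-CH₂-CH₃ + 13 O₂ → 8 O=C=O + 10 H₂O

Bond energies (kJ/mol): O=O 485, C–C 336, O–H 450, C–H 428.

D(C=O) ≈ 818 kJ/mol

Let D be the C=O bond energy.
Σ(broken) = 6×336 + 20×428 + 13×485 = 16881
Σ(formed) = 16×D + 20×450 = 9000 + 16D
ΔH = Σ(broken) − Σ(formed) = (16881) − (9000 + 16D) = +7881 − 16D
Setting this equal to −5207 kJ gives 16D = 13088, so D = 818 kJ/mol.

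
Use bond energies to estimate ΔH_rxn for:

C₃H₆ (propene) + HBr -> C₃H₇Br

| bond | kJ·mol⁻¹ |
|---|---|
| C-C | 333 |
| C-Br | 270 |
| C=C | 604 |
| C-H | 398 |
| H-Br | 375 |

ΔH ≈ −22 kJ

Bonds broken (reactants):
  C-C: 1 × 333 = 333
  C-H: 6 × 398 = 2388
  C=C: 1 × 604 = 604
  H-Br: 1 × 375 = 375
  Σ(broken) = 3700 kJ
Bonds formed (products):
  C-Br: 1 × 270 = 270
  C-C: 2 × 333 = 666
  C-H: 7 × 398 = 2786
  Σ(formed) = 3722 kJ
ΔH = Σ(broken) − Σ(formed) = 3700 − 3722 = −22 kJ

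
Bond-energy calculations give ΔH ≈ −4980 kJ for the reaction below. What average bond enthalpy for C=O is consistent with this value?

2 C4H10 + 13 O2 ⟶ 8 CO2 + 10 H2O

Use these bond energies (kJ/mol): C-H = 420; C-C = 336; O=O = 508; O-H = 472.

Let D be the C=O bond energy.
Σ(broken) = 6×336 + 20×420 + 13×508 = 17020
Σ(formed) = 16×D + 20×472 = 9440 + 16D
ΔH = Σ(broken) − Σ(formed) = (17020) − (9440 + 16D) = +7580 − 16D
Setting this equal to −4980 kJ gives 16D = 12560, so D = 785 kJ/mol.

D(C=O) ≈ 785 kJ/mol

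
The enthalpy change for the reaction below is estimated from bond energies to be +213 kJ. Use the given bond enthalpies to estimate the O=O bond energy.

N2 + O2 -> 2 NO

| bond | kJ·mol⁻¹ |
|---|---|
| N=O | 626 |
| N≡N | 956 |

Let D be the O=O bond energy.
Σ(broken) = 1×956 + 1×D = 956 + D
Σ(formed) = 2×626 = 1252
ΔH = Σ(broken) − Σ(formed) = (956 + D) − (1252) = −296 + D
Setting this equal to +213 kJ gives D = 509 kJ/mol.

D(O=O) ≈ 509 kJ/mol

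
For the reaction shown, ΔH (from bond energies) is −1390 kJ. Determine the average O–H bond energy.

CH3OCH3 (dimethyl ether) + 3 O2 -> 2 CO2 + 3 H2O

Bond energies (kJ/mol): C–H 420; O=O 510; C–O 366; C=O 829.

D(O–H) ≈ 476 kJ/mol

Let D be the O–H bond energy.
Σ(broken) = 6×420 + 2×366 + 3×510 = 4782
Σ(formed) = 4×829 + 6×D = 3316 + 6D
ΔH = Σ(broken) − Σ(formed) = (4782) − (3316 + 6D) = +1466 − 6D
Setting this equal to −1390 kJ gives 6D = 2856, so D = 476 kJ/mol.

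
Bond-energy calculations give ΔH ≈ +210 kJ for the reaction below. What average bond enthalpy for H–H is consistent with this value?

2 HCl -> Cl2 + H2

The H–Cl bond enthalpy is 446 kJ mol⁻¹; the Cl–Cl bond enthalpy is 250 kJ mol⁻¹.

Let D be the H–H bond energy.
Σ(broken) = 2×446 = 892
Σ(formed) = 1×250 + 1×D = 250 + D
ΔH = Σ(broken) − Σ(formed) = (892) − (250 + D) = +642 − D
Setting this equal to +210 kJ gives D = 432 kJ/mol.

D(H–H) ≈ 432 kJ/mol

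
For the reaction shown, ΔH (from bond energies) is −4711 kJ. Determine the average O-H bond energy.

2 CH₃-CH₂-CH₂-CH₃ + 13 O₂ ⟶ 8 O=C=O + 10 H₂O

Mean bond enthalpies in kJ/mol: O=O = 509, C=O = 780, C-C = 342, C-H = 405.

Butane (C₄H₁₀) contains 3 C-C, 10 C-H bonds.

D(O-H) ≈ 450 kJ/mol

Let D be the O-H bond energy.
Σ(broken) = 6×342 + 20×405 + 13×509 = 16769
Σ(formed) = 16×780 + 20×D = 12480 + 20D
ΔH = Σ(broken) − Σ(formed) = (16769) − (12480 + 20D) = +4289 − 20D
Setting this equal to −4711 kJ gives 20D = 9000, so D = 450 kJ/mol.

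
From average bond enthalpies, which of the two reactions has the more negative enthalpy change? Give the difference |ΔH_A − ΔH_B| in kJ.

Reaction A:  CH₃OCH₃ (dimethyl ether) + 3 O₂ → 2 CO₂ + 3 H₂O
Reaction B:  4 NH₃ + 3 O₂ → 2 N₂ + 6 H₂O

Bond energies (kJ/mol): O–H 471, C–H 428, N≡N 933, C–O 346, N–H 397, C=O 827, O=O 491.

Reaction A, by 120 kJ

Reaction A:
  Bonds broken (reactants):
    C–H: 6 × 428 = 2568
    C–O: 2 × 346 = 692
    O=O: 3 × 491 = 1473
    Σ(broken) = 4733 kJ
  Bonds formed (products):
    C=O: 4 × 827 = 3308
    O–H: 6 × 471 = 2826
    Σ(formed) = 6134 kJ
  ΔH_A = 4733 − 6134 = −1401 kJ
Reaction B:
  Bonds broken (reactants):
    N–H: 12 × 397 = 4764
    O=O: 3 × 491 = 1473
    Σ(broken) = 6237 kJ
  Bonds formed (products):
    N≡N: 2 × 933 = 1866
    O–H: 12 × 471 = 5652
    Σ(formed) = 7518 kJ
  ΔH_B = 6237 − 7518 = −1281 kJ
ΔH_A − ΔH_B = −120 kJ, so reaction A has the more negative ΔH; |ΔH_A − ΔH_B| = 120 kJ.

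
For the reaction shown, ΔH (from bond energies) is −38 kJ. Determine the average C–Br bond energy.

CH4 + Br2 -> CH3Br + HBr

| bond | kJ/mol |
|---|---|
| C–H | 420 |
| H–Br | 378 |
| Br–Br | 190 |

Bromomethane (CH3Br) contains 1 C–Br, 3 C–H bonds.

D(C–Br) ≈ 270 kJ/mol

Let D be the C–Br bond energy.
Σ(broken) = 1×190 + 4×420 = 1870
Σ(formed) = 1×D + 3×420 + 1×378 = 1638 + D
ΔH = Σ(broken) − Σ(formed) = (1870) − (1638 + D) = +232 − D
Setting this equal to −38 kJ gives D = 270 kJ/mol.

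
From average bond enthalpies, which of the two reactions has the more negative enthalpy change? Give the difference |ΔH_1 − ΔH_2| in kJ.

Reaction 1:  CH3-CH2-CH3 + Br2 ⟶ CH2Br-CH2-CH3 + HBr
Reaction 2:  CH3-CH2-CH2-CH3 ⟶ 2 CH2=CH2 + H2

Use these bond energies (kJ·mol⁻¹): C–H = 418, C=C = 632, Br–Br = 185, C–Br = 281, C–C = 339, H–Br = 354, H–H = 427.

Reaction 1:
  Bonds broken (reactants):
    Br–Br: 1 × 185 = 185
    C–C: 2 × 339 = 678
    C–H: 8 × 418 = 3344
    Σ(broken) = 4207 kJ
  Bonds formed (products):
    C–Br: 1 × 281 = 281
    C–C: 2 × 339 = 678
    C–H: 7 × 418 = 2926
    H–Br: 1 × 354 = 354
    Σ(formed) = 4239 kJ
  ΔH_1 = 4207 − 4239 = −32 kJ
Reaction 2:
  Bonds broken (reactants):
    C–C: 3 × 339 = 1017
    C–H: 10 × 418 = 4180
    Σ(broken) = 5197 kJ
  Bonds formed (products):
    C–H: 8 × 418 = 3344
    C=C: 2 × 632 = 1264
    H–H: 1 × 427 = 427
    Σ(formed) = 5035 kJ
  ΔH_2 = 5197 − 5035 = +162 kJ
ΔH_1 − ΔH_2 = −194 kJ, so reaction 1 has the more negative ΔH; |ΔH_1 − ΔH_2| = 194 kJ.

Reaction 1, by 194 kJ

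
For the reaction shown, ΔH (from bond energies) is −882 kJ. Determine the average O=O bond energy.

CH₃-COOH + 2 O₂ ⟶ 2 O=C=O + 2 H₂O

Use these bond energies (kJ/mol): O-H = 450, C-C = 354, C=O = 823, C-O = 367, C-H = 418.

Let D be the O=O bond energy.
Σ(broken) = 1×354 + 3×418 + 1×367 + 1×823 + 1×450 + 2×D = 3248 + 2D
Σ(formed) = 4×823 + 4×450 = 5092
ΔH = Σ(broken) − Σ(formed) = (3248 + 2D) − (5092) = −1844 + 2D
Setting this equal to −882 kJ gives 2D = 962, so D = 481 kJ/mol.

D(O=O) ≈ 481 kJ/mol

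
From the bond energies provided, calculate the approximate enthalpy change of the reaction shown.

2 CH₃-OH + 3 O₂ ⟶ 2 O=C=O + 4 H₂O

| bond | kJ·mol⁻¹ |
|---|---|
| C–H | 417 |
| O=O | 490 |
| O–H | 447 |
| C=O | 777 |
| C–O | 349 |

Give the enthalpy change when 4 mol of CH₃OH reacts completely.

Bonds broken (reactants):
  C–H: 6 × 417 = 2502
  C–O: 2 × 349 = 698
  O–H: 2 × 447 = 894
  O=O: 3 × 490 = 1470
  Σ(broken) = 5564 kJ
Bonds formed (products):
  C=O: 4 × 777 = 3108
  O–H: 8 × 447 = 3576
  Σ(formed) = 6684 kJ
ΔH = Σ(broken) − Σ(formed) = 5564 − 6684 = −1120 kJ
For 2× the reaction as written: 2 × (−1120) = −2240 kJ

ΔH = −2240 kJ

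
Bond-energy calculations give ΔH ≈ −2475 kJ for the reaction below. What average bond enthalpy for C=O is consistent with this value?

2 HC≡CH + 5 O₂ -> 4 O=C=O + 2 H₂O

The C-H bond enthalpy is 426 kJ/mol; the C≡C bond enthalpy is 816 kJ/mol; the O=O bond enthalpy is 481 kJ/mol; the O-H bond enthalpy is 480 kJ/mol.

Let D be the C=O bond energy.
Σ(broken) = 2×816 + 4×426 + 5×481 = 5741
Σ(formed) = 8×D + 4×480 = 1920 + 8D
ΔH = Σ(broken) − Σ(formed) = (5741) − (1920 + 8D) = +3821 − 8D
Setting this equal to −2475 kJ gives 8D = 6296, so D = 787 kJ/mol.

D(C=O) ≈ 787 kJ/mol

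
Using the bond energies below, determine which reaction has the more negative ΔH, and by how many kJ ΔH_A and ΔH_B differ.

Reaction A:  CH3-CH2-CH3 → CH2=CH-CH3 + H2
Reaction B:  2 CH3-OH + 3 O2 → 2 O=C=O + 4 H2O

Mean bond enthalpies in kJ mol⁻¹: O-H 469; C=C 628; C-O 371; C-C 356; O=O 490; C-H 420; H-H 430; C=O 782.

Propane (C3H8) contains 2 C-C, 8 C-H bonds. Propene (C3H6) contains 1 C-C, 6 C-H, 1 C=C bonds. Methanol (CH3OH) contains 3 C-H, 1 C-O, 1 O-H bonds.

Reaction B, by 1348 kJ

Reaction A:
  Bonds broken (reactants):
    C-C: 2 × 356 = 712
    C-H: 8 × 420 = 3360
    Σ(broken) = 4072 kJ
  Bonds formed (products):
    C-C: 1 × 356 = 356
    C-H: 6 × 420 = 2520
    C=C: 1 × 628 = 628
    H-H: 1 × 430 = 430
    Σ(formed) = 3934 kJ
  ΔH_A = 4072 − 3934 = +138 kJ
Reaction B:
  Bonds broken (reactants):
    C-H: 6 × 420 = 2520
    C-O: 2 × 371 = 742
    O-H: 2 × 469 = 938
    O=O: 3 × 490 = 1470
    Σ(broken) = 5670 kJ
  Bonds formed (products):
    C=O: 4 × 782 = 3128
    O-H: 8 × 469 = 3752
    Σ(formed) = 6880 kJ
  ΔH_B = 5670 − 6880 = −1210 kJ
ΔH_A − ΔH_B = +1348 kJ, so reaction B has the more negative ΔH; |ΔH_A − ΔH_B| = 1348 kJ.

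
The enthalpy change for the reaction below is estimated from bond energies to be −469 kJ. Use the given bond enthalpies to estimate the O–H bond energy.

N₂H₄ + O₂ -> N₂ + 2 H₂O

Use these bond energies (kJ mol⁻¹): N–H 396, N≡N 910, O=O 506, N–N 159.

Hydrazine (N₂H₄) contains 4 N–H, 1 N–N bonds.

D(O–H) ≈ 452 kJ/mol

Let D be the O–H bond energy.
Σ(broken) = 4×396 + 1×159 + 1×506 = 2249
Σ(formed) = 1×910 + 4×D = 910 + 4D
ΔH = Σ(broken) − Σ(formed) = (2249) − (910 + 4D) = +1339 − 4D
Setting this equal to −469 kJ gives 4D = 1808, so D = 452 kJ/mol.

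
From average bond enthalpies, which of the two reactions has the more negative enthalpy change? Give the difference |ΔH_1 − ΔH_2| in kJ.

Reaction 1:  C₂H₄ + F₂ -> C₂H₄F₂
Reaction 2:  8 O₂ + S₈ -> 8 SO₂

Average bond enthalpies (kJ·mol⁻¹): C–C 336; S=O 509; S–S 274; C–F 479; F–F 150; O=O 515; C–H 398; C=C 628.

Reaction 1:
  Bonds broken (reactants):
    C–H: 4 × 398 = 1592
    C=C: 1 × 628 = 628
    F–F: 1 × 150 = 150
    Σ(broken) = 2370 kJ
  Bonds formed (products):
    C–C: 1 × 336 = 336
    C–F: 2 × 479 = 958
    C–H: 4 × 398 = 1592
    Σ(formed) = 2886 kJ
  ΔH_1 = 2370 − 2886 = −516 kJ
Reaction 2:
  Bonds broken (reactants):
    O=O: 8 × 515 = 4120
    S–S: 8 × 274 = 2192
    Σ(broken) = 6312 kJ
  Bonds formed (products):
    S=O: 16 × 509 = 8144
    Σ(formed) = 8144 kJ
  ΔH_2 = 6312 − 8144 = −1832 kJ
ΔH_1 − ΔH_2 = +1316 kJ, so reaction 2 has the more negative ΔH; |ΔH_1 − ΔH_2| = 1316 kJ.

Reaction 2, by 1316 kJ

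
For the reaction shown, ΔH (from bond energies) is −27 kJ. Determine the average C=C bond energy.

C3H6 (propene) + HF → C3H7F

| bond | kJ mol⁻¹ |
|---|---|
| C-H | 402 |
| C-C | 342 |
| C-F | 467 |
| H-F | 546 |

Let D be the C=C bond energy.
Σ(broken) = 1×342 + 6×402 + 1×D + 1×546 = 3300 + D
Σ(formed) = 2×342 + 1×467 + 7×402 = 3965
ΔH = Σ(broken) − Σ(formed) = (3300 + D) − (3965) = −665 + D
Setting this equal to −27 kJ gives D = 638 kJ/mol.

D(C=C) ≈ 638 kJ/mol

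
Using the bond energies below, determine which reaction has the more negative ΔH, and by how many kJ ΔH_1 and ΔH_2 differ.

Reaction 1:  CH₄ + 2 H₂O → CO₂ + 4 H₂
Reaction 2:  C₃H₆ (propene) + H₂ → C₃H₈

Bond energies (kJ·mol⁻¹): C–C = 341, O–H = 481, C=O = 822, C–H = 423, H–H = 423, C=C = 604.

Reaction 1:
  Bonds broken (reactants):
    C–H: 4 × 423 = 1692
    O–H: 4 × 481 = 1924
    Σ(broken) = 3616 kJ
  Bonds formed (products):
    C=O: 2 × 822 = 1644
    H–H: 4 × 423 = 1692
    Σ(formed) = 3336 kJ
  ΔH_1 = 3616 − 3336 = +280 kJ
Reaction 2:
  Bonds broken (reactants):
    C–C: 1 × 341 = 341
    C–H: 6 × 423 = 2538
    C=C: 1 × 604 = 604
    H–H: 1 × 423 = 423
    Σ(broken) = 3906 kJ
  Bonds formed (products):
    C–C: 2 × 341 = 682
    C–H: 8 × 423 = 3384
    Σ(formed) = 4066 kJ
  ΔH_2 = 3906 − 4066 = −160 kJ
ΔH_1 − ΔH_2 = +440 kJ, so reaction 2 has the more negative ΔH; |ΔH_1 − ΔH_2| = 440 kJ.

Reaction 2, by 440 kJ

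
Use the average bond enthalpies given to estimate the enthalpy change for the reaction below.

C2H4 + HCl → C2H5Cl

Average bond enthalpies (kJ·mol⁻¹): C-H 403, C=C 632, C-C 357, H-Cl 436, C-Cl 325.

ΔH ≈ −17 kJ

Bonds broken (reactants):
  C-H: 4 × 403 = 1612
  C=C: 1 × 632 = 632
  H-Cl: 1 × 436 = 436
  Σ(broken) = 2680 kJ
Bonds formed (products):
  C-C: 1 × 357 = 357
  C-Cl: 1 × 325 = 325
  C-H: 5 × 403 = 2015
  Σ(formed) = 2697 kJ
ΔH = Σ(broken) − Σ(formed) = 2680 − 2697 = −17 kJ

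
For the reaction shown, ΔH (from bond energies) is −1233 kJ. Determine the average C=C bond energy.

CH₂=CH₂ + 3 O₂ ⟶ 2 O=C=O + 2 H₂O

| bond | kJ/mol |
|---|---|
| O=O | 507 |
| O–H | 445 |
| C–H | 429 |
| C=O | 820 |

D(C=C) ≈ 590 kJ/mol

Let D be the C=C bond energy.
Σ(broken) = 4×429 + 1×D + 3×507 = 3237 + D
Σ(formed) = 4×820 + 4×445 = 5060
ΔH = Σ(broken) − Σ(formed) = (3237 + D) − (5060) = −1823 + D
Setting this equal to −1233 kJ gives D = 590 kJ/mol.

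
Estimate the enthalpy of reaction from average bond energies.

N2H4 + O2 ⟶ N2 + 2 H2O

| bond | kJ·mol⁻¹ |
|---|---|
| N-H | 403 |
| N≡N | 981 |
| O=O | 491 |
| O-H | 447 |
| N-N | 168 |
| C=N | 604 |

ΔH ≈ −498 kJ

Bonds broken (reactants):
  N-H: 4 × 403 = 1612
  N-N: 1 × 168 = 168
  O=O: 1 × 491 = 491
  Σ(broken) = 2271 kJ
Bonds formed (products):
  N≡N: 1 × 981 = 981
  O-H: 4 × 447 = 1788
  Σ(formed) = 2769 kJ
ΔH = Σ(broken) − Σ(formed) = 2271 − 2769 = −498 kJ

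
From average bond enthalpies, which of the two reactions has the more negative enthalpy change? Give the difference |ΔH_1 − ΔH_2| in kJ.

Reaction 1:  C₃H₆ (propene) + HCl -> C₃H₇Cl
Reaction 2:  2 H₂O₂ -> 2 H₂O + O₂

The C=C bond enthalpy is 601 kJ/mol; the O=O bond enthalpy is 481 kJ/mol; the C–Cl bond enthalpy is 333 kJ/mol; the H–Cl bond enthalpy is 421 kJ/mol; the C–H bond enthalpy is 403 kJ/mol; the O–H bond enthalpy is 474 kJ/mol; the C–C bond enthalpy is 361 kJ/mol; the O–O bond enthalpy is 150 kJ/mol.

Reaction 1:
  Bonds broken (reactants):
    C–C: 1 × 361 = 361
    C–H: 6 × 403 = 2418
    C=C: 1 × 601 = 601
    H–Cl: 1 × 421 = 421
    Σ(broken) = 3801 kJ
  Bonds formed (products):
    C–C: 2 × 361 = 722
    C–Cl: 1 × 333 = 333
    C–H: 7 × 403 = 2821
    Σ(formed) = 3876 kJ
  ΔH_1 = 3801 − 3876 = −75 kJ
Reaction 2:
  Bonds broken (reactants):
    O–H: 4 × 474 = 1896
    O–O: 2 × 150 = 300
    Σ(broken) = 2196 kJ
  Bonds formed (products):
    O–H: 4 × 474 = 1896
    O=O: 1 × 481 = 481
    Σ(formed) = 2377 kJ
  ΔH_2 = 2196 − 2377 = −181 kJ
ΔH_1 − ΔH_2 = +106 kJ, so reaction 2 has the more negative ΔH; |ΔH_1 − ΔH_2| = 106 kJ.

Reaction 2, by 106 kJ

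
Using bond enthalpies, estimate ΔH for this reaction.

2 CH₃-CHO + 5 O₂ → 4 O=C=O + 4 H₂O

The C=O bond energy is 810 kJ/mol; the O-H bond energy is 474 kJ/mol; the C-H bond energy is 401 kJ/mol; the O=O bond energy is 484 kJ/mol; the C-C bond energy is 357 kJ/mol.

ΔH ≈ −2310 kJ

Bonds broken (reactants):
  C-C: 2 × 357 = 714
  C-H: 8 × 401 = 3208
  C=O: 2 × 810 = 1620
  O=O: 5 × 484 = 2420
  Σ(broken) = 7962 kJ
Bonds formed (products):
  C=O: 8 × 810 = 6480
  O-H: 8 × 474 = 3792
  Σ(formed) = 10272 kJ
ΔH = Σ(broken) − Σ(formed) = 7962 − 10272 = −2310 kJ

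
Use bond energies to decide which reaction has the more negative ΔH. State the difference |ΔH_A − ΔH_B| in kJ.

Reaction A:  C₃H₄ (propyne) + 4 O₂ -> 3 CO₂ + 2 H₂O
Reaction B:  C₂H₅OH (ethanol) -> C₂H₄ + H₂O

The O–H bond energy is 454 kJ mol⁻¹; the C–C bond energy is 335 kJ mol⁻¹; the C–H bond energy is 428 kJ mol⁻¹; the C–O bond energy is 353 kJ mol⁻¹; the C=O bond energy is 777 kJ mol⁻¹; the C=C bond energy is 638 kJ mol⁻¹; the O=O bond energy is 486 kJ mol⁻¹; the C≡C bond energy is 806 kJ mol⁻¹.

Reaction A:
  Bonds broken (reactants):
    C≡C: 1 × 806 = 806
    C–C: 1 × 335 = 335
    C–H: 4 × 428 = 1712
    O=O: 4 × 486 = 1944
    Σ(broken) = 4797 kJ
  Bonds formed (products):
    C=O: 6 × 777 = 4662
    O–H: 4 × 454 = 1816
    Σ(formed) = 6478 kJ
  ΔH_A = 4797 − 6478 = −1681 kJ
Reaction B:
  Bonds broken (reactants):
    C–C: 1 × 335 = 335
    C–H: 5 × 428 = 2140
    C–O: 1 × 353 = 353
    O–H: 1 × 454 = 454
    Σ(broken) = 3282 kJ
  Bonds formed (products):
    C–H: 4 × 428 = 1712
    C=C: 1 × 638 = 638
    O–H: 2 × 454 = 908
    Σ(formed) = 3258 kJ
  ΔH_B = 3282 − 3258 = +24 kJ
ΔH_A − ΔH_B = −1705 kJ, so reaction A has the more negative ΔH; |ΔH_A − ΔH_B| = 1705 kJ.

Reaction A, by 1705 kJ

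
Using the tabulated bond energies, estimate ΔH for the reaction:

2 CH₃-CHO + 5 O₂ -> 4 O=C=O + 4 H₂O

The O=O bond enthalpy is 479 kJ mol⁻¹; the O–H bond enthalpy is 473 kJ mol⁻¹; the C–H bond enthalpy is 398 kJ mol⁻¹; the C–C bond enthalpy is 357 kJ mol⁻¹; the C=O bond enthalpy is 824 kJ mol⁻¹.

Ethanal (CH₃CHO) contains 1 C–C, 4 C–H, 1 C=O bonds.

Bonds broken (reactants):
  C–C: 2 × 357 = 714
  C–H: 8 × 398 = 3184
  C=O: 2 × 824 = 1648
  O=O: 5 × 479 = 2395
  Σ(broken) = 7941 kJ
Bonds formed (products):
  C=O: 8 × 824 = 6592
  O–H: 8 × 473 = 3784
  Σ(formed) = 10376 kJ
ΔH = Σ(broken) − Σ(formed) = 7941 − 10376 = −2435 kJ

ΔH ≈ −2435 kJ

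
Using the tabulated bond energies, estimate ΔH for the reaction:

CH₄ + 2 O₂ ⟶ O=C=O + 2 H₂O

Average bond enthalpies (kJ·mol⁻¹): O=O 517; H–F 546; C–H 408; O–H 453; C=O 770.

ΔH ≈ −686 kJ

Bonds broken (reactants):
  C–H: 4 × 408 = 1632
  O=O: 2 × 517 = 1034
  Σ(broken) = 2666 kJ
Bonds formed (products):
  C=O: 2 × 770 = 1540
  O–H: 4 × 453 = 1812
  Σ(formed) = 3352 kJ
ΔH = Σ(broken) − Σ(formed) = 2666 − 3352 = −686 kJ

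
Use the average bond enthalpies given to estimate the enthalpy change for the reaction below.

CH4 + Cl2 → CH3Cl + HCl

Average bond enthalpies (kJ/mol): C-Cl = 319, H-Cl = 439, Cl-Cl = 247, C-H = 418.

Bonds broken (reactants):
  C-H: 4 × 418 = 1672
  Cl-Cl: 1 × 247 = 247
  Σ(broken) = 1919 kJ
Bonds formed (products):
  C-Cl: 1 × 319 = 319
  C-H: 3 × 418 = 1254
  H-Cl: 1 × 439 = 439
  Σ(formed) = 2012 kJ
ΔH = Σ(broken) − Σ(formed) = 1919 − 2012 = −93 kJ

ΔH ≈ −93 kJ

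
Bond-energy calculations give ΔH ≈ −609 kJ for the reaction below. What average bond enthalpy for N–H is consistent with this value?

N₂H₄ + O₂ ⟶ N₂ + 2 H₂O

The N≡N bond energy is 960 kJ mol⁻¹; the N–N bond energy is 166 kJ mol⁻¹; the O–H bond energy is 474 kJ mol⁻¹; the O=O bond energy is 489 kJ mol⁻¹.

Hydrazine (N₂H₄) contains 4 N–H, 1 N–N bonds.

Let D be the N–H bond energy.
Σ(broken) = 4×D + 1×166 + 1×489 = 655 + 4D
Σ(formed) = 1×960 + 4×474 = 2856
ΔH = Σ(broken) − Σ(formed) = (655 + 4D) − (2856) = −2201 + 4D
Setting this equal to −609 kJ gives 4D = 1592, so D = 398 kJ/mol.

D(N–H) ≈ 398 kJ/mol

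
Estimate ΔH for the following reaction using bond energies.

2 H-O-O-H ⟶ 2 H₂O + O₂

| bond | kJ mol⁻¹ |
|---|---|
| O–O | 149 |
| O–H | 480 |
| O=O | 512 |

ΔH ≈ −214 kJ

Bonds broken (reactants):
  O–H: 4 × 480 = 1920
  O–O: 2 × 149 = 298
  Σ(broken) = 2218 kJ
Bonds formed (products):
  O–H: 4 × 480 = 1920
  O=O: 1 × 512 = 512
  Σ(formed) = 2432 kJ
ΔH = Σ(broken) − Σ(formed) = 2218 − 2432 = −214 kJ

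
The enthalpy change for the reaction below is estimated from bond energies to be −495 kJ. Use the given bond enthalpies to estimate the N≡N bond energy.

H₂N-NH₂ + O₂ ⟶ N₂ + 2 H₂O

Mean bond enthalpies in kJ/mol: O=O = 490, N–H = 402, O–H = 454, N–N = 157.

Let D be the N≡N bond energy.
Σ(broken) = 4×402 + 1×157 + 1×490 = 2255
Σ(formed) = 1×D + 4×454 = 1816 + D
ΔH = Σ(broken) − Σ(formed) = (2255) − (1816 + D) = +439 − D
Setting this equal to −495 kJ gives D = 934 kJ/mol.

D(N≡N) ≈ 934 kJ/mol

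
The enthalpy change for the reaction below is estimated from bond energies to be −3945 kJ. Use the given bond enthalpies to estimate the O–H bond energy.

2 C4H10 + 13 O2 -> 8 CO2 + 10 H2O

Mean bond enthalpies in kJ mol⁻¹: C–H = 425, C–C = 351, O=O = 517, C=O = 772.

Let D be the O–H bond energy.
Σ(broken) = 6×351 + 20×425 + 13×517 = 17327
Σ(formed) = 16×772 + 20×D = 12352 + 20D
ΔH = Σ(broken) − Σ(formed) = (17327) − (12352 + 20D) = +4975 − 20D
Setting this equal to −3945 kJ gives 20D = 8920, so D = 446 kJ/mol.

D(O–H) ≈ 446 kJ/mol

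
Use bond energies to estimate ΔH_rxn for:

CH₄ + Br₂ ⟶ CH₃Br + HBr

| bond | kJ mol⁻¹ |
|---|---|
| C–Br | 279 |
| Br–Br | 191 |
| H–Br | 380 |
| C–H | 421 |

ΔH ≈ −47 kJ

Bonds broken (reactants):
  Br–Br: 1 × 191 = 191
  C–H: 4 × 421 = 1684
  Σ(broken) = 1875 kJ
Bonds formed (products):
  C–Br: 1 × 279 = 279
  C–H: 3 × 421 = 1263
  H–Br: 1 × 380 = 380
  Σ(formed) = 1922 kJ
ΔH = Σ(broken) − Σ(formed) = 1875 − 1922 = −47 kJ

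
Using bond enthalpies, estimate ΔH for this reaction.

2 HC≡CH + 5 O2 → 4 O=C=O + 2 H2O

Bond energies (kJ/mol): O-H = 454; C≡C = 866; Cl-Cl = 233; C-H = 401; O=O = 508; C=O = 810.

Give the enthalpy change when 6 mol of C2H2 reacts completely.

Bonds broken (reactants):
  C≡C: 2 × 866 = 1732
  C-H: 4 × 401 = 1604
  O=O: 5 × 508 = 2540
  Σ(broken) = 5876 kJ
Bonds formed (products):
  C=O: 8 × 810 = 6480
  O-H: 4 × 454 = 1816
  Σ(formed) = 8296 kJ
ΔH = Σ(broken) − Σ(formed) = 5876 − 8296 = −2420 kJ
For 3× the reaction as written: 3 × (−2420) = −7260 kJ

ΔH = −7260 kJ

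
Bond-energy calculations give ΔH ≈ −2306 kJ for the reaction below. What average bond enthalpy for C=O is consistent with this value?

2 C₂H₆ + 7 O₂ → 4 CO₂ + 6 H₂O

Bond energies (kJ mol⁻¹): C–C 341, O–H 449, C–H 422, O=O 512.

Let D be the C=O bond energy.
Σ(broken) = 2×341 + 12×422 + 7×512 = 9330
Σ(formed) = 8×D + 12×449 = 5388 + 8D
ΔH = Σ(broken) − Σ(formed) = (9330) − (5388 + 8D) = +3942 − 8D
Setting this equal to −2306 kJ gives 8D = 6248, so D = 781 kJ/mol.

D(C=O) ≈ 781 kJ/mol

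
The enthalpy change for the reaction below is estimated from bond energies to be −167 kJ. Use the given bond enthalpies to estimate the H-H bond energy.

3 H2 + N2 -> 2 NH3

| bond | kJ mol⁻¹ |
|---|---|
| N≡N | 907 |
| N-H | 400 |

Let D be the H-H bond energy.
Σ(broken) = 3×D + 1×907 = 907 + 3D
Σ(formed) = 6×400 = 2400
ΔH = Σ(broken) − Σ(formed) = (907 + 3D) − (2400) = −1493 + 3D
Setting this equal to −167 kJ gives 3D = 1326, so D = 442 kJ/mol.

D(H-H) ≈ 442 kJ/mol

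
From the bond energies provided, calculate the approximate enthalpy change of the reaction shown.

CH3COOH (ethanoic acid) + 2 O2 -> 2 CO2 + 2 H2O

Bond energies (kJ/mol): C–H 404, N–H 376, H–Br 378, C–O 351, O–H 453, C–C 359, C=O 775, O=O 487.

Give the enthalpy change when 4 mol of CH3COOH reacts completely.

Bonds broken (reactants):
  C–C: 1 × 359 = 359
  C–H: 3 × 404 = 1212
  C–O: 1 × 351 = 351
  C=O: 1 × 775 = 775
  O–H: 1 × 453 = 453
  O=O: 2 × 487 = 974
  Σ(broken) = 4124 kJ
Bonds formed (products):
  C=O: 4 × 775 = 3100
  O–H: 4 × 453 = 1812
  Σ(formed) = 4912 kJ
ΔH = Σ(broken) − Σ(formed) = 4124 − 4912 = −788 kJ
For 4× the reaction as written: 4 × (−788) = −3152 kJ

ΔH = −3152 kJ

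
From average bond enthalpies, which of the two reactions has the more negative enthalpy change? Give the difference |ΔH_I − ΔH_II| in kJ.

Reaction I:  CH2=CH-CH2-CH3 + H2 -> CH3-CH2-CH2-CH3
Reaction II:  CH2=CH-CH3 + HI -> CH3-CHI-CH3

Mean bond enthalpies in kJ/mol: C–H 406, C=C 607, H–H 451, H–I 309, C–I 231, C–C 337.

Reaction I:
  Bonds broken (reactants):
    C–C: 2 × 337 = 674
    C–H: 8 × 406 = 3248
    C=C: 1 × 607 = 607
    H–H: 1 × 451 = 451
    Σ(broken) = 4980 kJ
  Bonds formed (products):
    C–C: 3 × 337 = 1011
    C–H: 10 × 406 = 4060
    Σ(formed) = 5071 kJ
  ΔH_I = 4980 − 5071 = −91 kJ
Reaction II:
  Bonds broken (reactants):
    C–C: 1 × 337 = 337
    C–H: 6 × 406 = 2436
    C=C: 1 × 607 = 607
    H–I: 1 × 309 = 309
    Σ(broken) = 3689 kJ
  Bonds formed (products):
    C–C: 2 × 337 = 674
    C–H: 7 × 406 = 2842
    C–I: 1 × 231 = 231
    Σ(formed) = 3747 kJ
  ΔH_II = 3689 − 3747 = −58 kJ
ΔH_I − ΔH_II = −33 kJ, so reaction I has the more negative ΔH; |ΔH_I − ΔH_II| = 33 kJ.

Reaction I, by 33 kJ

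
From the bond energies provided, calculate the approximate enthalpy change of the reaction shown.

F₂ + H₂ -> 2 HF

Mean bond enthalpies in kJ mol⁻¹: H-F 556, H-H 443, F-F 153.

ΔH ≈ −516 kJ

Bonds broken (reactants):
  F-F: 1 × 153 = 153
  H-H: 1 × 443 = 443
  Σ(broken) = 596 kJ
Bonds formed (products):
  H-F: 2 × 556 = 1112
  Σ(formed) = 1112 kJ
ΔH = Σ(broken) − Σ(formed) = 596 − 1112 = −516 kJ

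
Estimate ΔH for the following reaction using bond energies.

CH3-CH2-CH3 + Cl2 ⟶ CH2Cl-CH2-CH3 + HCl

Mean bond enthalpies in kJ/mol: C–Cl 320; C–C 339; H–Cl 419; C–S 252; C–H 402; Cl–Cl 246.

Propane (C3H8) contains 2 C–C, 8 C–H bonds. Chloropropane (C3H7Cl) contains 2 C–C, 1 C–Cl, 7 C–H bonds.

Bonds broken (reactants):
  C–C: 2 × 339 = 678
  C–H: 8 × 402 = 3216
  Cl–Cl: 1 × 246 = 246
  Σ(broken) = 4140 kJ
Bonds formed (products):
  C–C: 2 × 339 = 678
  C–Cl: 1 × 320 = 320
  C–H: 7 × 402 = 2814
  H–Cl: 1 × 419 = 419
  Σ(formed) = 4231 kJ
ΔH = Σ(broken) − Σ(formed) = 4140 − 4231 = −91 kJ

ΔH ≈ −91 kJ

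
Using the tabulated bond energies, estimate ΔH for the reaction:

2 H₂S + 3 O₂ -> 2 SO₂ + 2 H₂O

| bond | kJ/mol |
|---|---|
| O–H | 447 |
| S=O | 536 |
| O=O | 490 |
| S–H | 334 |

Bonds broken (reactants):
  O=O: 3 × 490 = 1470
  S–H: 4 × 334 = 1336
  Σ(broken) = 2806 kJ
Bonds formed (products):
  O–H: 4 × 447 = 1788
  S=O: 4 × 536 = 2144
  Σ(formed) = 3932 kJ
ΔH = Σ(broken) − Σ(formed) = 2806 − 3932 = −1126 kJ

ΔH ≈ −1126 kJ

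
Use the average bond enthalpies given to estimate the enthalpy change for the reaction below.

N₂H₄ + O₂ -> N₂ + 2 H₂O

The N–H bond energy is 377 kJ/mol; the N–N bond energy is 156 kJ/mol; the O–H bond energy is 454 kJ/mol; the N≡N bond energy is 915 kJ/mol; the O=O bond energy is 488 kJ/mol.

Bonds broken (reactants):
  N–H: 4 × 377 = 1508
  N–N: 1 × 156 = 156
  O=O: 1 × 488 = 488
  Σ(broken) = 2152 kJ
Bonds formed (products):
  N≡N: 1 × 915 = 915
  O–H: 4 × 454 = 1816
  Σ(formed) = 2731 kJ
ΔH = Σ(broken) − Σ(formed) = 2152 − 2731 = −579 kJ

ΔH ≈ −579 kJ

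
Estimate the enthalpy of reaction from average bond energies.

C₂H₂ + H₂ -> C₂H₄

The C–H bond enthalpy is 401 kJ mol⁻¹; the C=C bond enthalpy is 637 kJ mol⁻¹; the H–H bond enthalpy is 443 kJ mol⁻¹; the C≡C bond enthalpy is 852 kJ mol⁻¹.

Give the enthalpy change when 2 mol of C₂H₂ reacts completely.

Bonds broken (reactants):
  C≡C: 1 × 852 = 852
  C–H: 2 × 401 = 802
  H–H: 1 × 443 = 443
  Σ(broken) = 2097 kJ
Bonds formed (products):
  C–H: 4 × 401 = 1604
  C=C: 1 × 637 = 637
  Σ(formed) = 2241 kJ
ΔH = Σ(broken) − Σ(formed) = 2097 − 2241 = −144 kJ
For 2× the reaction as written: 2 × (−144) = −288 kJ

ΔH = −288 kJ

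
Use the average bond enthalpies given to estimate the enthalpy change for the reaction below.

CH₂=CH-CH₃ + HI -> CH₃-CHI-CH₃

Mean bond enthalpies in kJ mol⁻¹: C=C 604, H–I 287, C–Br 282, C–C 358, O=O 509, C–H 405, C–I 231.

ΔH ≈ −103 kJ

Bonds broken (reactants):
  C–C: 1 × 358 = 358
  C–H: 6 × 405 = 2430
  C=C: 1 × 604 = 604
  H–I: 1 × 287 = 287
  Σ(broken) = 3679 kJ
Bonds formed (products):
  C–C: 2 × 358 = 716
  C–H: 7 × 405 = 2835
  C–I: 1 × 231 = 231
  Σ(formed) = 3782 kJ
ΔH = Σ(broken) − Σ(formed) = 3679 − 3782 = −103 kJ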